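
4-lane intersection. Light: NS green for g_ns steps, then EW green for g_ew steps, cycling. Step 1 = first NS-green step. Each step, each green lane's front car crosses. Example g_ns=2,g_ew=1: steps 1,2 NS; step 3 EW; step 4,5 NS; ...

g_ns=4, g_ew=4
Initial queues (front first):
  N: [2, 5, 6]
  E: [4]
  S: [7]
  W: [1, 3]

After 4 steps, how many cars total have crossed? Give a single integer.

Step 1 [NS]: N:car2-GO,E:wait,S:car7-GO,W:wait | queues: N=2 E=1 S=0 W=2
Step 2 [NS]: N:car5-GO,E:wait,S:empty,W:wait | queues: N=1 E=1 S=0 W=2
Step 3 [NS]: N:car6-GO,E:wait,S:empty,W:wait | queues: N=0 E=1 S=0 W=2
Step 4 [NS]: N:empty,E:wait,S:empty,W:wait | queues: N=0 E=1 S=0 W=2
Cars crossed by step 4: 4

Answer: 4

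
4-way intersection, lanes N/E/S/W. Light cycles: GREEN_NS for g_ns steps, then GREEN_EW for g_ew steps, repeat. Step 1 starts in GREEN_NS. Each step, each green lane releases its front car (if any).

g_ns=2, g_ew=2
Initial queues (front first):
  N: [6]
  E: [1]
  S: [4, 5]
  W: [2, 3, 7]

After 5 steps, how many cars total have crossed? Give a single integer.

Step 1 [NS]: N:car6-GO,E:wait,S:car4-GO,W:wait | queues: N=0 E=1 S=1 W=3
Step 2 [NS]: N:empty,E:wait,S:car5-GO,W:wait | queues: N=0 E=1 S=0 W=3
Step 3 [EW]: N:wait,E:car1-GO,S:wait,W:car2-GO | queues: N=0 E=0 S=0 W=2
Step 4 [EW]: N:wait,E:empty,S:wait,W:car3-GO | queues: N=0 E=0 S=0 W=1
Step 5 [NS]: N:empty,E:wait,S:empty,W:wait | queues: N=0 E=0 S=0 W=1
Cars crossed by step 5: 6

Answer: 6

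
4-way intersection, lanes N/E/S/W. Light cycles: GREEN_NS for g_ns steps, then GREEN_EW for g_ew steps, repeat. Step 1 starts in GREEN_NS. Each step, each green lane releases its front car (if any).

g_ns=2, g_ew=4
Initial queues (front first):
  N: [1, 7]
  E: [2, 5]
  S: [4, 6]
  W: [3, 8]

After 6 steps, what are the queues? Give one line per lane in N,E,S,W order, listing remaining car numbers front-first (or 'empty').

Step 1 [NS]: N:car1-GO,E:wait,S:car4-GO,W:wait | queues: N=1 E=2 S=1 W=2
Step 2 [NS]: N:car7-GO,E:wait,S:car6-GO,W:wait | queues: N=0 E=2 S=0 W=2
Step 3 [EW]: N:wait,E:car2-GO,S:wait,W:car3-GO | queues: N=0 E=1 S=0 W=1
Step 4 [EW]: N:wait,E:car5-GO,S:wait,W:car8-GO | queues: N=0 E=0 S=0 W=0

N: empty
E: empty
S: empty
W: empty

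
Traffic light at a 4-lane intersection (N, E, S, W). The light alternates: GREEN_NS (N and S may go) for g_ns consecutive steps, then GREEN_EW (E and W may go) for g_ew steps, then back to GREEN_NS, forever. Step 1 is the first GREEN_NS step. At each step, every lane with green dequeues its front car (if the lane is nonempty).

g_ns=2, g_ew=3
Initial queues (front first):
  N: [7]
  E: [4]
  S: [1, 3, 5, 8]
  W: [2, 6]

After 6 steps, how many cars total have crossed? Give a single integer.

Answer: 7

Derivation:
Step 1 [NS]: N:car7-GO,E:wait,S:car1-GO,W:wait | queues: N=0 E=1 S=3 W=2
Step 2 [NS]: N:empty,E:wait,S:car3-GO,W:wait | queues: N=0 E=1 S=2 W=2
Step 3 [EW]: N:wait,E:car4-GO,S:wait,W:car2-GO | queues: N=0 E=0 S=2 W=1
Step 4 [EW]: N:wait,E:empty,S:wait,W:car6-GO | queues: N=0 E=0 S=2 W=0
Step 5 [EW]: N:wait,E:empty,S:wait,W:empty | queues: N=0 E=0 S=2 W=0
Step 6 [NS]: N:empty,E:wait,S:car5-GO,W:wait | queues: N=0 E=0 S=1 W=0
Cars crossed by step 6: 7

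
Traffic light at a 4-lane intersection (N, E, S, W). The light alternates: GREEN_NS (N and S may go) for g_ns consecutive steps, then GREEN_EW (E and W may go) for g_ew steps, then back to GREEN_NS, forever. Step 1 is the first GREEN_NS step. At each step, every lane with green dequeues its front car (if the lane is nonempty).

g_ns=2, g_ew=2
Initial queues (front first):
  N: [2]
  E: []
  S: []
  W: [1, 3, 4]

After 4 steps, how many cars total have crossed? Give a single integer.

Answer: 3

Derivation:
Step 1 [NS]: N:car2-GO,E:wait,S:empty,W:wait | queues: N=0 E=0 S=0 W=3
Step 2 [NS]: N:empty,E:wait,S:empty,W:wait | queues: N=0 E=0 S=0 W=3
Step 3 [EW]: N:wait,E:empty,S:wait,W:car1-GO | queues: N=0 E=0 S=0 W=2
Step 4 [EW]: N:wait,E:empty,S:wait,W:car3-GO | queues: N=0 E=0 S=0 W=1
Cars crossed by step 4: 3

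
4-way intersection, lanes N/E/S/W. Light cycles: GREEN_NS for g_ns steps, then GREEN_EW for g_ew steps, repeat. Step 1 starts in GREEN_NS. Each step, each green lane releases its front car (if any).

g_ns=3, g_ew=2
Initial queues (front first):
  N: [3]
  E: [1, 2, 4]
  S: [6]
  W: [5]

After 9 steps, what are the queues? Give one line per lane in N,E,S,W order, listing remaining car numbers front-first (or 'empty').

Step 1 [NS]: N:car3-GO,E:wait,S:car6-GO,W:wait | queues: N=0 E=3 S=0 W=1
Step 2 [NS]: N:empty,E:wait,S:empty,W:wait | queues: N=0 E=3 S=0 W=1
Step 3 [NS]: N:empty,E:wait,S:empty,W:wait | queues: N=0 E=3 S=0 W=1
Step 4 [EW]: N:wait,E:car1-GO,S:wait,W:car5-GO | queues: N=0 E=2 S=0 W=0
Step 5 [EW]: N:wait,E:car2-GO,S:wait,W:empty | queues: N=0 E=1 S=0 W=0
Step 6 [NS]: N:empty,E:wait,S:empty,W:wait | queues: N=0 E=1 S=0 W=0
Step 7 [NS]: N:empty,E:wait,S:empty,W:wait | queues: N=0 E=1 S=0 W=0
Step 8 [NS]: N:empty,E:wait,S:empty,W:wait | queues: N=0 E=1 S=0 W=0
Step 9 [EW]: N:wait,E:car4-GO,S:wait,W:empty | queues: N=0 E=0 S=0 W=0

N: empty
E: empty
S: empty
W: empty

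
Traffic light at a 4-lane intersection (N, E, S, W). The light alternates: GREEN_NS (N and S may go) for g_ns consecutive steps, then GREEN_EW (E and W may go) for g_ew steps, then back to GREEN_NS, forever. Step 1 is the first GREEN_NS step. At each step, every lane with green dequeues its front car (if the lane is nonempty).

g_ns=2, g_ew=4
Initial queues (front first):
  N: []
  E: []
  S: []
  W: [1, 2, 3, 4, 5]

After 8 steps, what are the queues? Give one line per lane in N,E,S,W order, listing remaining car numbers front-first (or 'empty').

Step 1 [NS]: N:empty,E:wait,S:empty,W:wait | queues: N=0 E=0 S=0 W=5
Step 2 [NS]: N:empty,E:wait,S:empty,W:wait | queues: N=0 E=0 S=0 W=5
Step 3 [EW]: N:wait,E:empty,S:wait,W:car1-GO | queues: N=0 E=0 S=0 W=4
Step 4 [EW]: N:wait,E:empty,S:wait,W:car2-GO | queues: N=0 E=0 S=0 W=3
Step 5 [EW]: N:wait,E:empty,S:wait,W:car3-GO | queues: N=0 E=0 S=0 W=2
Step 6 [EW]: N:wait,E:empty,S:wait,W:car4-GO | queues: N=0 E=0 S=0 W=1
Step 7 [NS]: N:empty,E:wait,S:empty,W:wait | queues: N=0 E=0 S=0 W=1
Step 8 [NS]: N:empty,E:wait,S:empty,W:wait | queues: N=0 E=0 S=0 W=1

N: empty
E: empty
S: empty
W: 5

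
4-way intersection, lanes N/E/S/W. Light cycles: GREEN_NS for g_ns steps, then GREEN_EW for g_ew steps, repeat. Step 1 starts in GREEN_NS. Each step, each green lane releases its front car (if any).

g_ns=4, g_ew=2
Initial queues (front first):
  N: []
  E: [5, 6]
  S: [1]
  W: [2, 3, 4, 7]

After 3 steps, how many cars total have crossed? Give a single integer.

Step 1 [NS]: N:empty,E:wait,S:car1-GO,W:wait | queues: N=0 E=2 S=0 W=4
Step 2 [NS]: N:empty,E:wait,S:empty,W:wait | queues: N=0 E=2 S=0 W=4
Step 3 [NS]: N:empty,E:wait,S:empty,W:wait | queues: N=0 E=2 S=0 W=4
Cars crossed by step 3: 1

Answer: 1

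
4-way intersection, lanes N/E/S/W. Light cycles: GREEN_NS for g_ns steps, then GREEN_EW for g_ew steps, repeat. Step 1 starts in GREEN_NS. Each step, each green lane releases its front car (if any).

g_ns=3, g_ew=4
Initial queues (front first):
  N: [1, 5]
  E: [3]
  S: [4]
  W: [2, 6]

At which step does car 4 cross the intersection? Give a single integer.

Step 1 [NS]: N:car1-GO,E:wait,S:car4-GO,W:wait | queues: N=1 E=1 S=0 W=2
Step 2 [NS]: N:car5-GO,E:wait,S:empty,W:wait | queues: N=0 E=1 S=0 W=2
Step 3 [NS]: N:empty,E:wait,S:empty,W:wait | queues: N=0 E=1 S=0 W=2
Step 4 [EW]: N:wait,E:car3-GO,S:wait,W:car2-GO | queues: N=0 E=0 S=0 W=1
Step 5 [EW]: N:wait,E:empty,S:wait,W:car6-GO | queues: N=0 E=0 S=0 W=0
Car 4 crosses at step 1

1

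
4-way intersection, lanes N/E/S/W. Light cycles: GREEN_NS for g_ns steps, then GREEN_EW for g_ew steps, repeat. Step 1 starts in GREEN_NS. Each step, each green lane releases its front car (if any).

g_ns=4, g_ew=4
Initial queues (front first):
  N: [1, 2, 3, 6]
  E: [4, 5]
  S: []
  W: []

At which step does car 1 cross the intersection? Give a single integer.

Step 1 [NS]: N:car1-GO,E:wait,S:empty,W:wait | queues: N=3 E=2 S=0 W=0
Step 2 [NS]: N:car2-GO,E:wait,S:empty,W:wait | queues: N=2 E=2 S=0 W=0
Step 3 [NS]: N:car3-GO,E:wait,S:empty,W:wait | queues: N=1 E=2 S=0 W=0
Step 4 [NS]: N:car6-GO,E:wait,S:empty,W:wait | queues: N=0 E=2 S=0 W=0
Step 5 [EW]: N:wait,E:car4-GO,S:wait,W:empty | queues: N=0 E=1 S=0 W=0
Step 6 [EW]: N:wait,E:car5-GO,S:wait,W:empty | queues: N=0 E=0 S=0 W=0
Car 1 crosses at step 1

1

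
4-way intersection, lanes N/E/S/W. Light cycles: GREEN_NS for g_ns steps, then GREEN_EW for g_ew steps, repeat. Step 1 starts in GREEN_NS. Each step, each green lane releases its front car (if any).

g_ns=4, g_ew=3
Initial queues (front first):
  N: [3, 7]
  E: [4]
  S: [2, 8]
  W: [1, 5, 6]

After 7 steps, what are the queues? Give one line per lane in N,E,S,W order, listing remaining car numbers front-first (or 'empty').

Step 1 [NS]: N:car3-GO,E:wait,S:car2-GO,W:wait | queues: N=1 E=1 S=1 W=3
Step 2 [NS]: N:car7-GO,E:wait,S:car8-GO,W:wait | queues: N=0 E=1 S=0 W=3
Step 3 [NS]: N:empty,E:wait,S:empty,W:wait | queues: N=0 E=1 S=0 W=3
Step 4 [NS]: N:empty,E:wait,S:empty,W:wait | queues: N=0 E=1 S=0 W=3
Step 5 [EW]: N:wait,E:car4-GO,S:wait,W:car1-GO | queues: N=0 E=0 S=0 W=2
Step 6 [EW]: N:wait,E:empty,S:wait,W:car5-GO | queues: N=0 E=0 S=0 W=1
Step 7 [EW]: N:wait,E:empty,S:wait,W:car6-GO | queues: N=0 E=0 S=0 W=0

N: empty
E: empty
S: empty
W: empty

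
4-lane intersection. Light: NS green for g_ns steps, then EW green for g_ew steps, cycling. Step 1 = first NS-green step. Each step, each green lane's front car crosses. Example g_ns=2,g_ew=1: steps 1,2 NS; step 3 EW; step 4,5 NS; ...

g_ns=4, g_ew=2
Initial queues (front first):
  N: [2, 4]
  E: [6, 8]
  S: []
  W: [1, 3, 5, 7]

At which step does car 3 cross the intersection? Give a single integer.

Step 1 [NS]: N:car2-GO,E:wait,S:empty,W:wait | queues: N=1 E=2 S=0 W=4
Step 2 [NS]: N:car4-GO,E:wait,S:empty,W:wait | queues: N=0 E=2 S=0 W=4
Step 3 [NS]: N:empty,E:wait,S:empty,W:wait | queues: N=0 E=2 S=0 W=4
Step 4 [NS]: N:empty,E:wait,S:empty,W:wait | queues: N=0 E=2 S=0 W=4
Step 5 [EW]: N:wait,E:car6-GO,S:wait,W:car1-GO | queues: N=0 E=1 S=0 W=3
Step 6 [EW]: N:wait,E:car8-GO,S:wait,W:car3-GO | queues: N=0 E=0 S=0 W=2
Step 7 [NS]: N:empty,E:wait,S:empty,W:wait | queues: N=0 E=0 S=0 W=2
Step 8 [NS]: N:empty,E:wait,S:empty,W:wait | queues: N=0 E=0 S=0 W=2
Step 9 [NS]: N:empty,E:wait,S:empty,W:wait | queues: N=0 E=0 S=0 W=2
Step 10 [NS]: N:empty,E:wait,S:empty,W:wait | queues: N=0 E=0 S=0 W=2
Step 11 [EW]: N:wait,E:empty,S:wait,W:car5-GO | queues: N=0 E=0 S=0 W=1
Step 12 [EW]: N:wait,E:empty,S:wait,W:car7-GO | queues: N=0 E=0 S=0 W=0
Car 3 crosses at step 6

6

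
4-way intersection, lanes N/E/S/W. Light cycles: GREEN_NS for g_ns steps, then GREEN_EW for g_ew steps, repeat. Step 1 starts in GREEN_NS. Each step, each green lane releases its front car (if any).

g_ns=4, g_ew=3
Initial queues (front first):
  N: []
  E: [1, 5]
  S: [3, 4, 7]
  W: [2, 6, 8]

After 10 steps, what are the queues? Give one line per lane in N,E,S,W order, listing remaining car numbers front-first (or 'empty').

Step 1 [NS]: N:empty,E:wait,S:car3-GO,W:wait | queues: N=0 E=2 S=2 W=3
Step 2 [NS]: N:empty,E:wait,S:car4-GO,W:wait | queues: N=0 E=2 S=1 W=3
Step 3 [NS]: N:empty,E:wait,S:car7-GO,W:wait | queues: N=0 E=2 S=0 W=3
Step 4 [NS]: N:empty,E:wait,S:empty,W:wait | queues: N=0 E=2 S=0 W=3
Step 5 [EW]: N:wait,E:car1-GO,S:wait,W:car2-GO | queues: N=0 E=1 S=0 W=2
Step 6 [EW]: N:wait,E:car5-GO,S:wait,W:car6-GO | queues: N=0 E=0 S=0 W=1
Step 7 [EW]: N:wait,E:empty,S:wait,W:car8-GO | queues: N=0 E=0 S=0 W=0

N: empty
E: empty
S: empty
W: empty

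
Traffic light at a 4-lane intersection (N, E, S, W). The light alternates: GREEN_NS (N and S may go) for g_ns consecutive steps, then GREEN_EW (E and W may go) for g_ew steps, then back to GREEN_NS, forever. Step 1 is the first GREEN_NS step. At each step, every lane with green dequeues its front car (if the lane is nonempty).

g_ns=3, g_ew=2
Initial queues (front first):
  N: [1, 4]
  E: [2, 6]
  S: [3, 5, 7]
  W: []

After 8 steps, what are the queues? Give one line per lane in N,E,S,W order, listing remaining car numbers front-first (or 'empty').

Step 1 [NS]: N:car1-GO,E:wait,S:car3-GO,W:wait | queues: N=1 E=2 S=2 W=0
Step 2 [NS]: N:car4-GO,E:wait,S:car5-GO,W:wait | queues: N=0 E=2 S=1 W=0
Step 3 [NS]: N:empty,E:wait,S:car7-GO,W:wait | queues: N=0 E=2 S=0 W=0
Step 4 [EW]: N:wait,E:car2-GO,S:wait,W:empty | queues: N=0 E=1 S=0 W=0
Step 5 [EW]: N:wait,E:car6-GO,S:wait,W:empty | queues: N=0 E=0 S=0 W=0

N: empty
E: empty
S: empty
W: empty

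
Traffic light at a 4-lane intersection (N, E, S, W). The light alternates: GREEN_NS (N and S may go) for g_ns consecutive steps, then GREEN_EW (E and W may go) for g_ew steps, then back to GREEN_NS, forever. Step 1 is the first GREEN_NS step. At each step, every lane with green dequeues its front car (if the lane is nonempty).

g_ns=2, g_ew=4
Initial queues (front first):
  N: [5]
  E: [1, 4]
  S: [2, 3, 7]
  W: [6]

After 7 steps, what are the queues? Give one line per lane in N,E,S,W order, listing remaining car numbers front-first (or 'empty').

Step 1 [NS]: N:car5-GO,E:wait,S:car2-GO,W:wait | queues: N=0 E=2 S=2 W=1
Step 2 [NS]: N:empty,E:wait,S:car3-GO,W:wait | queues: N=0 E=2 S=1 W=1
Step 3 [EW]: N:wait,E:car1-GO,S:wait,W:car6-GO | queues: N=0 E=1 S=1 W=0
Step 4 [EW]: N:wait,E:car4-GO,S:wait,W:empty | queues: N=0 E=0 S=1 W=0
Step 5 [EW]: N:wait,E:empty,S:wait,W:empty | queues: N=0 E=0 S=1 W=0
Step 6 [EW]: N:wait,E:empty,S:wait,W:empty | queues: N=0 E=0 S=1 W=0
Step 7 [NS]: N:empty,E:wait,S:car7-GO,W:wait | queues: N=0 E=0 S=0 W=0

N: empty
E: empty
S: empty
W: empty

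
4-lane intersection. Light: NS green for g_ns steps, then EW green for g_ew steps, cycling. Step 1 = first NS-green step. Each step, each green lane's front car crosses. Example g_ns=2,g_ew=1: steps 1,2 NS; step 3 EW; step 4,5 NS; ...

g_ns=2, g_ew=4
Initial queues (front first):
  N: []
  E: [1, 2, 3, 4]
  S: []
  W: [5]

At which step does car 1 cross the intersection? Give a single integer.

Step 1 [NS]: N:empty,E:wait,S:empty,W:wait | queues: N=0 E=4 S=0 W=1
Step 2 [NS]: N:empty,E:wait,S:empty,W:wait | queues: N=0 E=4 S=0 W=1
Step 3 [EW]: N:wait,E:car1-GO,S:wait,W:car5-GO | queues: N=0 E=3 S=0 W=0
Step 4 [EW]: N:wait,E:car2-GO,S:wait,W:empty | queues: N=0 E=2 S=0 W=0
Step 5 [EW]: N:wait,E:car3-GO,S:wait,W:empty | queues: N=0 E=1 S=0 W=0
Step 6 [EW]: N:wait,E:car4-GO,S:wait,W:empty | queues: N=0 E=0 S=0 W=0
Car 1 crosses at step 3

3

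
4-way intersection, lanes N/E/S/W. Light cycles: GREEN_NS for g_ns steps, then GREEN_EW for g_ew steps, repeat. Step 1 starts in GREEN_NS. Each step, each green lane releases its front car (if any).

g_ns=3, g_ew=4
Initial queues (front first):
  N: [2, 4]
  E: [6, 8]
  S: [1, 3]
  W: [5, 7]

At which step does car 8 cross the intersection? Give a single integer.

Step 1 [NS]: N:car2-GO,E:wait,S:car1-GO,W:wait | queues: N=1 E=2 S=1 W=2
Step 2 [NS]: N:car4-GO,E:wait,S:car3-GO,W:wait | queues: N=0 E=2 S=0 W=2
Step 3 [NS]: N:empty,E:wait,S:empty,W:wait | queues: N=0 E=2 S=0 W=2
Step 4 [EW]: N:wait,E:car6-GO,S:wait,W:car5-GO | queues: N=0 E=1 S=0 W=1
Step 5 [EW]: N:wait,E:car8-GO,S:wait,W:car7-GO | queues: N=0 E=0 S=0 W=0
Car 8 crosses at step 5

5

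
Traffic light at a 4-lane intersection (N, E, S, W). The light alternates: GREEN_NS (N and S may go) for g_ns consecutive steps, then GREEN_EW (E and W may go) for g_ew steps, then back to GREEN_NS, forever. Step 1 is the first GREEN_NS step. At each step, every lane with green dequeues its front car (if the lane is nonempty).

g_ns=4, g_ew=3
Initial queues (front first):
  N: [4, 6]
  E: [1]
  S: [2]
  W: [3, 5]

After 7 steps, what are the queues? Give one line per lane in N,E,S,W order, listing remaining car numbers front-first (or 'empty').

Step 1 [NS]: N:car4-GO,E:wait,S:car2-GO,W:wait | queues: N=1 E=1 S=0 W=2
Step 2 [NS]: N:car6-GO,E:wait,S:empty,W:wait | queues: N=0 E=1 S=0 W=2
Step 3 [NS]: N:empty,E:wait,S:empty,W:wait | queues: N=0 E=1 S=0 W=2
Step 4 [NS]: N:empty,E:wait,S:empty,W:wait | queues: N=0 E=1 S=0 W=2
Step 5 [EW]: N:wait,E:car1-GO,S:wait,W:car3-GO | queues: N=0 E=0 S=0 W=1
Step 6 [EW]: N:wait,E:empty,S:wait,W:car5-GO | queues: N=0 E=0 S=0 W=0

N: empty
E: empty
S: empty
W: empty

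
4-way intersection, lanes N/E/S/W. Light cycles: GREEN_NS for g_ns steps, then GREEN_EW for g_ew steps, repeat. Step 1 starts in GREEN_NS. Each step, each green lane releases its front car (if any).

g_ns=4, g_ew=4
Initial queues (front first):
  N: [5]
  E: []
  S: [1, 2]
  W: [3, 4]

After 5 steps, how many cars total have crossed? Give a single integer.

Answer: 4

Derivation:
Step 1 [NS]: N:car5-GO,E:wait,S:car1-GO,W:wait | queues: N=0 E=0 S=1 W=2
Step 2 [NS]: N:empty,E:wait,S:car2-GO,W:wait | queues: N=0 E=0 S=0 W=2
Step 3 [NS]: N:empty,E:wait,S:empty,W:wait | queues: N=0 E=0 S=0 W=2
Step 4 [NS]: N:empty,E:wait,S:empty,W:wait | queues: N=0 E=0 S=0 W=2
Step 5 [EW]: N:wait,E:empty,S:wait,W:car3-GO | queues: N=0 E=0 S=0 W=1
Cars crossed by step 5: 4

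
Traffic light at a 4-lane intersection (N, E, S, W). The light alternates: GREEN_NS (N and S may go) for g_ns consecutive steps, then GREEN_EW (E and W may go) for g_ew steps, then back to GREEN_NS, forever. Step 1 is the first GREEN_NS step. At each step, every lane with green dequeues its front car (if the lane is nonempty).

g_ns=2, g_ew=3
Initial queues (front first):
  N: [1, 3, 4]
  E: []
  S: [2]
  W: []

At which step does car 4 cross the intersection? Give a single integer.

Step 1 [NS]: N:car1-GO,E:wait,S:car2-GO,W:wait | queues: N=2 E=0 S=0 W=0
Step 2 [NS]: N:car3-GO,E:wait,S:empty,W:wait | queues: N=1 E=0 S=0 W=0
Step 3 [EW]: N:wait,E:empty,S:wait,W:empty | queues: N=1 E=0 S=0 W=0
Step 4 [EW]: N:wait,E:empty,S:wait,W:empty | queues: N=1 E=0 S=0 W=0
Step 5 [EW]: N:wait,E:empty,S:wait,W:empty | queues: N=1 E=0 S=0 W=0
Step 6 [NS]: N:car4-GO,E:wait,S:empty,W:wait | queues: N=0 E=0 S=0 W=0
Car 4 crosses at step 6

6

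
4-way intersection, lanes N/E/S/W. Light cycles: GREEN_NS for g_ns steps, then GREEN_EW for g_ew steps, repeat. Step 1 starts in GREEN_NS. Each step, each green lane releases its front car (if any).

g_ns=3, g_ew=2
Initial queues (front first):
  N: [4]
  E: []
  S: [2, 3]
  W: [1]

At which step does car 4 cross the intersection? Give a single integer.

Step 1 [NS]: N:car4-GO,E:wait,S:car2-GO,W:wait | queues: N=0 E=0 S=1 W=1
Step 2 [NS]: N:empty,E:wait,S:car3-GO,W:wait | queues: N=0 E=0 S=0 W=1
Step 3 [NS]: N:empty,E:wait,S:empty,W:wait | queues: N=0 E=0 S=0 W=1
Step 4 [EW]: N:wait,E:empty,S:wait,W:car1-GO | queues: N=0 E=0 S=0 W=0
Car 4 crosses at step 1

1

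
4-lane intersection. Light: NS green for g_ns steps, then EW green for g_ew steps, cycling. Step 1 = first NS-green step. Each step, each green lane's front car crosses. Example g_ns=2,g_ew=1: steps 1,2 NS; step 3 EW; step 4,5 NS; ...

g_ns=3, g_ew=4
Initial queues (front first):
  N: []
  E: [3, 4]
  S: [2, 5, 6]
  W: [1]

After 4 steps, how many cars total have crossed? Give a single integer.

Step 1 [NS]: N:empty,E:wait,S:car2-GO,W:wait | queues: N=0 E=2 S=2 W=1
Step 2 [NS]: N:empty,E:wait,S:car5-GO,W:wait | queues: N=0 E=2 S=1 W=1
Step 3 [NS]: N:empty,E:wait,S:car6-GO,W:wait | queues: N=0 E=2 S=0 W=1
Step 4 [EW]: N:wait,E:car3-GO,S:wait,W:car1-GO | queues: N=0 E=1 S=0 W=0
Cars crossed by step 4: 5

Answer: 5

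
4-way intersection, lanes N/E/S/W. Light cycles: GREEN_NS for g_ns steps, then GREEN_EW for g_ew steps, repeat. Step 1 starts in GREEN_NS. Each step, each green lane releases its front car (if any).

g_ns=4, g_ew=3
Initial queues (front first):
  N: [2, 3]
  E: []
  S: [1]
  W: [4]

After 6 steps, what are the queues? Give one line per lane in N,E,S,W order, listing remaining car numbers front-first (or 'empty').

Step 1 [NS]: N:car2-GO,E:wait,S:car1-GO,W:wait | queues: N=1 E=0 S=0 W=1
Step 2 [NS]: N:car3-GO,E:wait,S:empty,W:wait | queues: N=0 E=0 S=0 W=1
Step 3 [NS]: N:empty,E:wait,S:empty,W:wait | queues: N=0 E=0 S=0 W=1
Step 4 [NS]: N:empty,E:wait,S:empty,W:wait | queues: N=0 E=0 S=0 W=1
Step 5 [EW]: N:wait,E:empty,S:wait,W:car4-GO | queues: N=0 E=0 S=0 W=0

N: empty
E: empty
S: empty
W: empty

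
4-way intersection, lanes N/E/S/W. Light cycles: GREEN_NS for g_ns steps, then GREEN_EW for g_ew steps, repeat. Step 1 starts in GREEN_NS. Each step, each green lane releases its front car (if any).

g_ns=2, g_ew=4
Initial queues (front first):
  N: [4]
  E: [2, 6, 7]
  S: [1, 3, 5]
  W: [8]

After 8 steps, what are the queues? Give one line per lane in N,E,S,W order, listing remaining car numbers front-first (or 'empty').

Step 1 [NS]: N:car4-GO,E:wait,S:car1-GO,W:wait | queues: N=0 E=3 S=2 W=1
Step 2 [NS]: N:empty,E:wait,S:car3-GO,W:wait | queues: N=0 E=3 S=1 W=1
Step 3 [EW]: N:wait,E:car2-GO,S:wait,W:car8-GO | queues: N=0 E=2 S=1 W=0
Step 4 [EW]: N:wait,E:car6-GO,S:wait,W:empty | queues: N=0 E=1 S=1 W=0
Step 5 [EW]: N:wait,E:car7-GO,S:wait,W:empty | queues: N=0 E=0 S=1 W=0
Step 6 [EW]: N:wait,E:empty,S:wait,W:empty | queues: N=0 E=0 S=1 W=0
Step 7 [NS]: N:empty,E:wait,S:car5-GO,W:wait | queues: N=0 E=0 S=0 W=0

N: empty
E: empty
S: empty
W: empty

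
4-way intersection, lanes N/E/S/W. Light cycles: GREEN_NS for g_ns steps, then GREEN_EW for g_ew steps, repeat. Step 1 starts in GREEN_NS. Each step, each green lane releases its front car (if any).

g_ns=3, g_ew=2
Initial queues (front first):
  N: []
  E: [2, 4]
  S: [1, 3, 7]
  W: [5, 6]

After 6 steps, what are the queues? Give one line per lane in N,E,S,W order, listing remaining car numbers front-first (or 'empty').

Step 1 [NS]: N:empty,E:wait,S:car1-GO,W:wait | queues: N=0 E=2 S=2 W=2
Step 2 [NS]: N:empty,E:wait,S:car3-GO,W:wait | queues: N=0 E=2 S=1 W=2
Step 3 [NS]: N:empty,E:wait,S:car7-GO,W:wait | queues: N=0 E=2 S=0 W=2
Step 4 [EW]: N:wait,E:car2-GO,S:wait,W:car5-GO | queues: N=0 E=1 S=0 W=1
Step 5 [EW]: N:wait,E:car4-GO,S:wait,W:car6-GO | queues: N=0 E=0 S=0 W=0

N: empty
E: empty
S: empty
W: empty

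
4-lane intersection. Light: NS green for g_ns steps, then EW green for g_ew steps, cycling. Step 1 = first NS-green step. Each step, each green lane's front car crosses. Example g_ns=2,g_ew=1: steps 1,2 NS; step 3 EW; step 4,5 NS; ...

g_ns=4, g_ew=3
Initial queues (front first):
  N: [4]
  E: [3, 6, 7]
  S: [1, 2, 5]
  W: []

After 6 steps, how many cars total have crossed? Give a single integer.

Answer: 6

Derivation:
Step 1 [NS]: N:car4-GO,E:wait,S:car1-GO,W:wait | queues: N=0 E=3 S=2 W=0
Step 2 [NS]: N:empty,E:wait,S:car2-GO,W:wait | queues: N=0 E=3 S=1 W=0
Step 3 [NS]: N:empty,E:wait,S:car5-GO,W:wait | queues: N=0 E=3 S=0 W=0
Step 4 [NS]: N:empty,E:wait,S:empty,W:wait | queues: N=0 E=3 S=0 W=0
Step 5 [EW]: N:wait,E:car3-GO,S:wait,W:empty | queues: N=0 E=2 S=0 W=0
Step 6 [EW]: N:wait,E:car6-GO,S:wait,W:empty | queues: N=0 E=1 S=0 W=0
Cars crossed by step 6: 6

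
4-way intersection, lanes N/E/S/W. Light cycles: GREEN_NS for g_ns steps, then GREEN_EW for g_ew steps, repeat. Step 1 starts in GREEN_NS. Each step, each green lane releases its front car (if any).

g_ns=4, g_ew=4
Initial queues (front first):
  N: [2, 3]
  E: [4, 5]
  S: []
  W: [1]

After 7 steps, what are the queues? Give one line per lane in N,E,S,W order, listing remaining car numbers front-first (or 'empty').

Step 1 [NS]: N:car2-GO,E:wait,S:empty,W:wait | queues: N=1 E=2 S=0 W=1
Step 2 [NS]: N:car3-GO,E:wait,S:empty,W:wait | queues: N=0 E=2 S=0 W=1
Step 3 [NS]: N:empty,E:wait,S:empty,W:wait | queues: N=0 E=2 S=0 W=1
Step 4 [NS]: N:empty,E:wait,S:empty,W:wait | queues: N=0 E=2 S=0 W=1
Step 5 [EW]: N:wait,E:car4-GO,S:wait,W:car1-GO | queues: N=0 E=1 S=0 W=0
Step 6 [EW]: N:wait,E:car5-GO,S:wait,W:empty | queues: N=0 E=0 S=0 W=0

N: empty
E: empty
S: empty
W: empty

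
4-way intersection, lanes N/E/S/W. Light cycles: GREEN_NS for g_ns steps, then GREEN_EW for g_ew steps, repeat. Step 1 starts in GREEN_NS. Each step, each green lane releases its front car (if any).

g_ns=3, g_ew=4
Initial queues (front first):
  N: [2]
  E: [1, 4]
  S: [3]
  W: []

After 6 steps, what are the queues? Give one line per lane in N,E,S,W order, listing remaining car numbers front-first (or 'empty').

Step 1 [NS]: N:car2-GO,E:wait,S:car3-GO,W:wait | queues: N=0 E=2 S=0 W=0
Step 2 [NS]: N:empty,E:wait,S:empty,W:wait | queues: N=0 E=2 S=0 W=0
Step 3 [NS]: N:empty,E:wait,S:empty,W:wait | queues: N=0 E=2 S=0 W=0
Step 4 [EW]: N:wait,E:car1-GO,S:wait,W:empty | queues: N=0 E=1 S=0 W=0
Step 5 [EW]: N:wait,E:car4-GO,S:wait,W:empty | queues: N=0 E=0 S=0 W=0

N: empty
E: empty
S: empty
W: empty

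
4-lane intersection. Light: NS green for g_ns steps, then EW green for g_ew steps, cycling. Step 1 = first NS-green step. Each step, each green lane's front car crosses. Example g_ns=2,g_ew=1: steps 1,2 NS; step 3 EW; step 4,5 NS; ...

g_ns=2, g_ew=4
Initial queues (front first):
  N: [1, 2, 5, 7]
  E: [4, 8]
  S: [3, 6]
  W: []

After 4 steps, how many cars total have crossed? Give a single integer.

Step 1 [NS]: N:car1-GO,E:wait,S:car3-GO,W:wait | queues: N=3 E=2 S=1 W=0
Step 2 [NS]: N:car2-GO,E:wait,S:car6-GO,W:wait | queues: N=2 E=2 S=0 W=0
Step 3 [EW]: N:wait,E:car4-GO,S:wait,W:empty | queues: N=2 E=1 S=0 W=0
Step 4 [EW]: N:wait,E:car8-GO,S:wait,W:empty | queues: N=2 E=0 S=0 W=0
Cars crossed by step 4: 6

Answer: 6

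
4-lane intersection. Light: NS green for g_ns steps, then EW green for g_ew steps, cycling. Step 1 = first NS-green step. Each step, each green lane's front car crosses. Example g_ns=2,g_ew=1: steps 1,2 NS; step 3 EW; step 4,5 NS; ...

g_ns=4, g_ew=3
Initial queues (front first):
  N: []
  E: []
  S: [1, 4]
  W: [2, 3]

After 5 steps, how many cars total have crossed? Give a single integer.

Answer: 3

Derivation:
Step 1 [NS]: N:empty,E:wait,S:car1-GO,W:wait | queues: N=0 E=0 S=1 W=2
Step 2 [NS]: N:empty,E:wait,S:car4-GO,W:wait | queues: N=0 E=0 S=0 W=2
Step 3 [NS]: N:empty,E:wait,S:empty,W:wait | queues: N=0 E=0 S=0 W=2
Step 4 [NS]: N:empty,E:wait,S:empty,W:wait | queues: N=0 E=0 S=0 W=2
Step 5 [EW]: N:wait,E:empty,S:wait,W:car2-GO | queues: N=0 E=0 S=0 W=1
Cars crossed by step 5: 3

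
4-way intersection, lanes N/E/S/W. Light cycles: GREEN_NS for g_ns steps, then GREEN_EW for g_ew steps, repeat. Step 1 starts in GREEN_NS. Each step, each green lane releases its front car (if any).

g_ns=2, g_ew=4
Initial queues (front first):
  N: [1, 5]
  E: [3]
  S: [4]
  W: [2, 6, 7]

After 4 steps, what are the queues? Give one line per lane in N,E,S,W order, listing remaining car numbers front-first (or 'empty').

Step 1 [NS]: N:car1-GO,E:wait,S:car4-GO,W:wait | queues: N=1 E=1 S=0 W=3
Step 2 [NS]: N:car5-GO,E:wait,S:empty,W:wait | queues: N=0 E=1 S=0 W=3
Step 3 [EW]: N:wait,E:car3-GO,S:wait,W:car2-GO | queues: N=0 E=0 S=0 W=2
Step 4 [EW]: N:wait,E:empty,S:wait,W:car6-GO | queues: N=0 E=0 S=0 W=1

N: empty
E: empty
S: empty
W: 7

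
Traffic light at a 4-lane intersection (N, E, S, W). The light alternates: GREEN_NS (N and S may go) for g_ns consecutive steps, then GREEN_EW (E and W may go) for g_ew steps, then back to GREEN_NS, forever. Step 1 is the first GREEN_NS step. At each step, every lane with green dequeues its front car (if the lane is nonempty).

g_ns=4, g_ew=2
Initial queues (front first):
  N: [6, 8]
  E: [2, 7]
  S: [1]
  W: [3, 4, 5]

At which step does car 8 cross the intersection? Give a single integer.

Step 1 [NS]: N:car6-GO,E:wait,S:car1-GO,W:wait | queues: N=1 E=2 S=0 W=3
Step 2 [NS]: N:car8-GO,E:wait,S:empty,W:wait | queues: N=0 E=2 S=0 W=3
Step 3 [NS]: N:empty,E:wait,S:empty,W:wait | queues: N=0 E=2 S=0 W=3
Step 4 [NS]: N:empty,E:wait,S:empty,W:wait | queues: N=0 E=2 S=0 W=3
Step 5 [EW]: N:wait,E:car2-GO,S:wait,W:car3-GO | queues: N=0 E=1 S=0 W=2
Step 6 [EW]: N:wait,E:car7-GO,S:wait,W:car4-GO | queues: N=0 E=0 S=0 W=1
Step 7 [NS]: N:empty,E:wait,S:empty,W:wait | queues: N=0 E=0 S=0 W=1
Step 8 [NS]: N:empty,E:wait,S:empty,W:wait | queues: N=0 E=0 S=0 W=1
Step 9 [NS]: N:empty,E:wait,S:empty,W:wait | queues: N=0 E=0 S=0 W=1
Step 10 [NS]: N:empty,E:wait,S:empty,W:wait | queues: N=0 E=0 S=0 W=1
Step 11 [EW]: N:wait,E:empty,S:wait,W:car5-GO | queues: N=0 E=0 S=0 W=0
Car 8 crosses at step 2

2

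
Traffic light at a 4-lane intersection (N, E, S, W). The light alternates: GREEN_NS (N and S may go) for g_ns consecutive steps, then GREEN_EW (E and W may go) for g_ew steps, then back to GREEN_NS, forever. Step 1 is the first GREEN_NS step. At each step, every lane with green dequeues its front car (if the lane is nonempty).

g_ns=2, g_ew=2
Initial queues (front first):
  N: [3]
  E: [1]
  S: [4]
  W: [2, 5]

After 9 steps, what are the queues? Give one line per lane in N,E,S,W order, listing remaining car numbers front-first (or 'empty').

Step 1 [NS]: N:car3-GO,E:wait,S:car4-GO,W:wait | queues: N=0 E=1 S=0 W=2
Step 2 [NS]: N:empty,E:wait,S:empty,W:wait | queues: N=0 E=1 S=0 W=2
Step 3 [EW]: N:wait,E:car1-GO,S:wait,W:car2-GO | queues: N=0 E=0 S=0 W=1
Step 4 [EW]: N:wait,E:empty,S:wait,W:car5-GO | queues: N=0 E=0 S=0 W=0

N: empty
E: empty
S: empty
W: empty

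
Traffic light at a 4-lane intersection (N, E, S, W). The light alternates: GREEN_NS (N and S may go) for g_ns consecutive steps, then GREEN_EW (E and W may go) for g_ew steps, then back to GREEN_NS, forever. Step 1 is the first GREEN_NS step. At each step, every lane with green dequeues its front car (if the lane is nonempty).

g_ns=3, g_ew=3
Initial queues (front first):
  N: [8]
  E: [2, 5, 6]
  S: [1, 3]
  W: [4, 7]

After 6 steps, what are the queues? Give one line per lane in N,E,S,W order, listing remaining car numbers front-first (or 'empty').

Step 1 [NS]: N:car8-GO,E:wait,S:car1-GO,W:wait | queues: N=0 E=3 S=1 W=2
Step 2 [NS]: N:empty,E:wait,S:car3-GO,W:wait | queues: N=0 E=3 S=0 W=2
Step 3 [NS]: N:empty,E:wait,S:empty,W:wait | queues: N=0 E=3 S=0 W=2
Step 4 [EW]: N:wait,E:car2-GO,S:wait,W:car4-GO | queues: N=0 E=2 S=0 W=1
Step 5 [EW]: N:wait,E:car5-GO,S:wait,W:car7-GO | queues: N=0 E=1 S=0 W=0
Step 6 [EW]: N:wait,E:car6-GO,S:wait,W:empty | queues: N=0 E=0 S=0 W=0

N: empty
E: empty
S: empty
W: empty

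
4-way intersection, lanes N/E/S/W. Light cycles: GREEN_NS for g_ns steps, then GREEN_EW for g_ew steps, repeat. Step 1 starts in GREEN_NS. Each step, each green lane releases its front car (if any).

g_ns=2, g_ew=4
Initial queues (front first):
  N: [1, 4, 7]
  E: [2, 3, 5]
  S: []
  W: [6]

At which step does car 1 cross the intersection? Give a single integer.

Step 1 [NS]: N:car1-GO,E:wait,S:empty,W:wait | queues: N=2 E=3 S=0 W=1
Step 2 [NS]: N:car4-GO,E:wait,S:empty,W:wait | queues: N=1 E=3 S=0 W=1
Step 3 [EW]: N:wait,E:car2-GO,S:wait,W:car6-GO | queues: N=1 E=2 S=0 W=0
Step 4 [EW]: N:wait,E:car3-GO,S:wait,W:empty | queues: N=1 E=1 S=0 W=0
Step 5 [EW]: N:wait,E:car5-GO,S:wait,W:empty | queues: N=1 E=0 S=0 W=0
Step 6 [EW]: N:wait,E:empty,S:wait,W:empty | queues: N=1 E=0 S=0 W=0
Step 7 [NS]: N:car7-GO,E:wait,S:empty,W:wait | queues: N=0 E=0 S=0 W=0
Car 1 crosses at step 1

1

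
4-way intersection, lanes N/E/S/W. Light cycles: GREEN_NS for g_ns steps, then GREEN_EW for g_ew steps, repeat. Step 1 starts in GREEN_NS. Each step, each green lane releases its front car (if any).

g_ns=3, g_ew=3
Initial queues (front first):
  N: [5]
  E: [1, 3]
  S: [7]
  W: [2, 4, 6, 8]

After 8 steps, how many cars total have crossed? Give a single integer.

Step 1 [NS]: N:car5-GO,E:wait,S:car7-GO,W:wait | queues: N=0 E=2 S=0 W=4
Step 2 [NS]: N:empty,E:wait,S:empty,W:wait | queues: N=0 E=2 S=0 W=4
Step 3 [NS]: N:empty,E:wait,S:empty,W:wait | queues: N=0 E=2 S=0 W=4
Step 4 [EW]: N:wait,E:car1-GO,S:wait,W:car2-GO | queues: N=0 E=1 S=0 W=3
Step 5 [EW]: N:wait,E:car3-GO,S:wait,W:car4-GO | queues: N=0 E=0 S=0 W=2
Step 6 [EW]: N:wait,E:empty,S:wait,W:car6-GO | queues: N=0 E=0 S=0 W=1
Step 7 [NS]: N:empty,E:wait,S:empty,W:wait | queues: N=0 E=0 S=0 W=1
Step 8 [NS]: N:empty,E:wait,S:empty,W:wait | queues: N=0 E=0 S=0 W=1
Cars crossed by step 8: 7

Answer: 7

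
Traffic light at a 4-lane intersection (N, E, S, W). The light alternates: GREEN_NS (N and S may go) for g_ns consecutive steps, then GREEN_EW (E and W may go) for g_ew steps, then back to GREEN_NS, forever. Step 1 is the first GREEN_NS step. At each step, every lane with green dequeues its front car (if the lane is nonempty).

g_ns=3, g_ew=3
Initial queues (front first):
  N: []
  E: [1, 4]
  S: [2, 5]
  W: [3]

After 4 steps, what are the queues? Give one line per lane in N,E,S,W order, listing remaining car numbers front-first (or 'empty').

Step 1 [NS]: N:empty,E:wait,S:car2-GO,W:wait | queues: N=0 E=2 S=1 W=1
Step 2 [NS]: N:empty,E:wait,S:car5-GO,W:wait | queues: N=0 E=2 S=0 W=1
Step 3 [NS]: N:empty,E:wait,S:empty,W:wait | queues: N=0 E=2 S=0 W=1
Step 4 [EW]: N:wait,E:car1-GO,S:wait,W:car3-GO | queues: N=0 E=1 S=0 W=0

N: empty
E: 4
S: empty
W: empty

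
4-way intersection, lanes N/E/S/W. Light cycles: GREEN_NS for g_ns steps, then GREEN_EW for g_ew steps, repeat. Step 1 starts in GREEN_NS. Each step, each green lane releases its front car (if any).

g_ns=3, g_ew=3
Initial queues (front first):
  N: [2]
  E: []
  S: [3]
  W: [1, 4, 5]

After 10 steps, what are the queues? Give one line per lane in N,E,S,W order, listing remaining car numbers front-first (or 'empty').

Step 1 [NS]: N:car2-GO,E:wait,S:car3-GO,W:wait | queues: N=0 E=0 S=0 W=3
Step 2 [NS]: N:empty,E:wait,S:empty,W:wait | queues: N=0 E=0 S=0 W=3
Step 3 [NS]: N:empty,E:wait,S:empty,W:wait | queues: N=0 E=0 S=0 W=3
Step 4 [EW]: N:wait,E:empty,S:wait,W:car1-GO | queues: N=0 E=0 S=0 W=2
Step 5 [EW]: N:wait,E:empty,S:wait,W:car4-GO | queues: N=0 E=0 S=0 W=1
Step 6 [EW]: N:wait,E:empty,S:wait,W:car5-GO | queues: N=0 E=0 S=0 W=0

N: empty
E: empty
S: empty
W: empty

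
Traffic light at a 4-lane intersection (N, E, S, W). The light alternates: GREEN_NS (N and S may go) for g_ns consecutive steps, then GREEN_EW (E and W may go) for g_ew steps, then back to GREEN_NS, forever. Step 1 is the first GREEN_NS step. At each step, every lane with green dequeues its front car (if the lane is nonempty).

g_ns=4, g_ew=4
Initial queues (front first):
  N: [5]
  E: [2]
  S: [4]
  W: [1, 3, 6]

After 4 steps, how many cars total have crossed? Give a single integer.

Step 1 [NS]: N:car5-GO,E:wait,S:car4-GO,W:wait | queues: N=0 E=1 S=0 W=3
Step 2 [NS]: N:empty,E:wait,S:empty,W:wait | queues: N=0 E=1 S=0 W=3
Step 3 [NS]: N:empty,E:wait,S:empty,W:wait | queues: N=0 E=1 S=0 W=3
Step 4 [NS]: N:empty,E:wait,S:empty,W:wait | queues: N=0 E=1 S=0 W=3
Cars crossed by step 4: 2

Answer: 2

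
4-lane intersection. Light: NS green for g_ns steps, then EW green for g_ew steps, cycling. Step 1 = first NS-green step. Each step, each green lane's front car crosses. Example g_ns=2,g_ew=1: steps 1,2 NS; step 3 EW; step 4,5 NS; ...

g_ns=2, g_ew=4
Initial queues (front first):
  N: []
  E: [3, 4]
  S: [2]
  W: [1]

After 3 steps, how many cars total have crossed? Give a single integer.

Answer: 3

Derivation:
Step 1 [NS]: N:empty,E:wait,S:car2-GO,W:wait | queues: N=0 E=2 S=0 W=1
Step 2 [NS]: N:empty,E:wait,S:empty,W:wait | queues: N=0 E=2 S=0 W=1
Step 3 [EW]: N:wait,E:car3-GO,S:wait,W:car1-GO | queues: N=0 E=1 S=0 W=0
Cars crossed by step 3: 3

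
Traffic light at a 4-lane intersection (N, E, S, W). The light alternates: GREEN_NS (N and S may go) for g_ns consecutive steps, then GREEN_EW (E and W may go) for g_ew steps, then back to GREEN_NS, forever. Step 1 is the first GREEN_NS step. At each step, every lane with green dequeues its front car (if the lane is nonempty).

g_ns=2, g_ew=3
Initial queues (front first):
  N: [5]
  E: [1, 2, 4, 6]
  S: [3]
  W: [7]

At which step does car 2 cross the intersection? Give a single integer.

Step 1 [NS]: N:car5-GO,E:wait,S:car3-GO,W:wait | queues: N=0 E=4 S=0 W=1
Step 2 [NS]: N:empty,E:wait,S:empty,W:wait | queues: N=0 E=4 S=0 W=1
Step 3 [EW]: N:wait,E:car1-GO,S:wait,W:car7-GO | queues: N=0 E=3 S=0 W=0
Step 4 [EW]: N:wait,E:car2-GO,S:wait,W:empty | queues: N=0 E=2 S=0 W=0
Step 5 [EW]: N:wait,E:car4-GO,S:wait,W:empty | queues: N=0 E=1 S=0 W=0
Step 6 [NS]: N:empty,E:wait,S:empty,W:wait | queues: N=0 E=1 S=0 W=0
Step 7 [NS]: N:empty,E:wait,S:empty,W:wait | queues: N=0 E=1 S=0 W=0
Step 8 [EW]: N:wait,E:car6-GO,S:wait,W:empty | queues: N=0 E=0 S=0 W=0
Car 2 crosses at step 4

4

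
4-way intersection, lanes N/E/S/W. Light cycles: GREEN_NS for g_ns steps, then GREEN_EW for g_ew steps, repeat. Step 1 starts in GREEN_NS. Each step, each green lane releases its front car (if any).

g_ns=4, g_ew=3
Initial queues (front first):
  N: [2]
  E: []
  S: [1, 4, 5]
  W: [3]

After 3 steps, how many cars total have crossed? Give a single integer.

Step 1 [NS]: N:car2-GO,E:wait,S:car1-GO,W:wait | queues: N=0 E=0 S=2 W=1
Step 2 [NS]: N:empty,E:wait,S:car4-GO,W:wait | queues: N=0 E=0 S=1 W=1
Step 3 [NS]: N:empty,E:wait,S:car5-GO,W:wait | queues: N=0 E=0 S=0 W=1
Cars crossed by step 3: 4

Answer: 4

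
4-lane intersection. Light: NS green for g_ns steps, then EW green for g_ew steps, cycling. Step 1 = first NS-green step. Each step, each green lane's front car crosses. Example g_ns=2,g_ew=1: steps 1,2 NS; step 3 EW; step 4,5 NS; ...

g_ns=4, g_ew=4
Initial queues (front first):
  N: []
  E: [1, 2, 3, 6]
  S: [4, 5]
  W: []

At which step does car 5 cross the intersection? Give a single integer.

Step 1 [NS]: N:empty,E:wait,S:car4-GO,W:wait | queues: N=0 E=4 S=1 W=0
Step 2 [NS]: N:empty,E:wait,S:car5-GO,W:wait | queues: N=0 E=4 S=0 W=0
Step 3 [NS]: N:empty,E:wait,S:empty,W:wait | queues: N=0 E=4 S=0 W=0
Step 4 [NS]: N:empty,E:wait,S:empty,W:wait | queues: N=0 E=4 S=0 W=0
Step 5 [EW]: N:wait,E:car1-GO,S:wait,W:empty | queues: N=0 E=3 S=0 W=0
Step 6 [EW]: N:wait,E:car2-GO,S:wait,W:empty | queues: N=0 E=2 S=0 W=0
Step 7 [EW]: N:wait,E:car3-GO,S:wait,W:empty | queues: N=0 E=1 S=0 W=0
Step 8 [EW]: N:wait,E:car6-GO,S:wait,W:empty | queues: N=0 E=0 S=0 W=0
Car 5 crosses at step 2

2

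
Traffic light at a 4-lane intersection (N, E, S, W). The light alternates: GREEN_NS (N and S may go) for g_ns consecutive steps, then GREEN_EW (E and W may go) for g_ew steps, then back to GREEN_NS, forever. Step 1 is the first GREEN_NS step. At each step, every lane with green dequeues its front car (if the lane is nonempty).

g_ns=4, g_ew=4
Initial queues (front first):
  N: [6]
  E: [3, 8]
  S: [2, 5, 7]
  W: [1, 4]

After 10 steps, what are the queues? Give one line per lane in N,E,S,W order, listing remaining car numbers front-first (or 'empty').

Step 1 [NS]: N:car6-GO,E:wait,S:car2-GO,W:wait | queues: N=0 E=2 S=2 W=2
Step 2 [NS]: N:empty,E:wait,S:car5-GO,W:wait | queues: N=0 E=2 S=1 W=2
Step 3 [NS]: N:empty,E:wait,S:car7-GO,W:wait | queues: N=0 E=2 S=0 W=2
Step 4 [NS]: N:empty,E:wait,S:empty,W:wait | queues: N=0 E=2 S=0 W=2
Step 5 [EW]: N:wait,E:car3-GO,S:wait,W:car1-GO | queues: N=0 E=1 S=0 W=1
Step 6 [EW]: N:wait,E:car8-GO,S:wait,W:car4-GO | queues: N=0 E=0 S=0 W=0

N: empty
E: empty
S: empty
W: empty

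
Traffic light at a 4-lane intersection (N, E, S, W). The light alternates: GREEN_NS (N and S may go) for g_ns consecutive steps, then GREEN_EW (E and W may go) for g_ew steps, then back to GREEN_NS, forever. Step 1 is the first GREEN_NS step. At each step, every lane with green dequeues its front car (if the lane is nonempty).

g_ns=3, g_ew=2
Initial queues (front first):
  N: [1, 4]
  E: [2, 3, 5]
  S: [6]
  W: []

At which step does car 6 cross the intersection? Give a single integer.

Step 1 [NS]: N:car1-GO,E:wait,S:car6-GO,W:wait | queues: N=1 E=3 S=0 W=0
Step 2 [NS]: N:car4-GO,E:wait,S:empty,W:wait | queues: N=0 E=3 S=0 W=0
Step 3 [NS]: N:empty,E:wait,S:empty,W:wait | queues: N=0 E=3 S=0 W=0
Step 4 [EW]: N:wait,E:car2-GO,S:wait,W:empty | queues: N=0 E=2 S=0 W=0
Step 5 [EW]: N:wait,E:car3-GO,S:wait,W:empty | queues: N=0 E=1 S=0 W=0
Step 6 [NS]: N:empty,E:wait,S:empty,W:wait | queues: N=0 E=1 S=0 W=0
Step 7 [NS]: N:empty,E:wait,S:empty,W:wait | queues: N=0 E=1 S=0 W=0
Step 8 [NS]: N:empty,E:wait,S:empty,W:wait | queues: N=0 E=1 S=0 W=0
Step 9 [EW]: N:wait,E:car5-GO,S:wait,W:empty | queues: N=0 E=0 S=0 W=0
Car 6 crosses at step 1

1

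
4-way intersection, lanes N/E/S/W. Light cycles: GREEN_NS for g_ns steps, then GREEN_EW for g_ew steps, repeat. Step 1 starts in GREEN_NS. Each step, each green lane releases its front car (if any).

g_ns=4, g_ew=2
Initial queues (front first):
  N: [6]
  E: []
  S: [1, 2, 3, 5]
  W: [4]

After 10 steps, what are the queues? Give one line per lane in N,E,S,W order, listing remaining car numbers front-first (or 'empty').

Step 1 [NS]: N:car6-GO,E:wait,S:car1-GO,W:wait | queues: N=0 E=0 S=3 W=1
Step 2 [NS]: N:empty,E:wait,S:car2-GO,W:wait | queues: N=0 E=0 S=2 W=1
Step 3 [NS]: N:empty,E:wait,S:car3-GO,W:wait | queues: N=0 E=0 S=1 W=1
Step 4 [NS]: N:empty,E:wait,S:car5-GO,W:wait | queues: N=0 E=0 S=0 W=1
Step 5 [EW]: N:wait,E:empty,S:wait,W:car4-GO | queues: N=0 E=0 S=0 W=0

N: empty
E: empty
S: empty
W: empty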